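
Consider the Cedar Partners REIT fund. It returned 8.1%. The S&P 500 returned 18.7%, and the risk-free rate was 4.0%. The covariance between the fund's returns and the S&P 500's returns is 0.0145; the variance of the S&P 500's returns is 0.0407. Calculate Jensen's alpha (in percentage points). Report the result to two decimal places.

β = Cov / Var = 0.0145 / 0.0407 = 0.3563
E[R] = Rf + β(Rm − Rf) = 4.0% + 0.3563 × (18.7% − 4.0%) = 9.2376%
α = Rp − E[R] = 8.1% − 9.2376% = -1.1376

-1.14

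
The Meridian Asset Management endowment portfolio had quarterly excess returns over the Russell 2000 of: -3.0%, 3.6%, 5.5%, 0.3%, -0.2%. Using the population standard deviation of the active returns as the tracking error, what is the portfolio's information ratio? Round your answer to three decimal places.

Mean return μ = 6.20 / 5 = 1.2400%
Population σ = √[Σ(r − μ)² / 5] = √[44.6520 / 5] = √8.9304 = 2.9884%
IR = μ / tracking error = 1.2400 / 2.9884 = 0.4149

0.415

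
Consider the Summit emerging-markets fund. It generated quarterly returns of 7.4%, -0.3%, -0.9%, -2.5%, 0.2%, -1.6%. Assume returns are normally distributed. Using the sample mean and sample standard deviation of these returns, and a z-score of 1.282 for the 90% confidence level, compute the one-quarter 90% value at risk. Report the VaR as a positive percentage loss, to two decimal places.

4.19

Mean return r̄ = 2.30 / 6 = 0.3833%
Sample std dev = √[63.6283 / 5] = 3.5673%
VaR = −(r̄ − z·σ) = −(0.3833 − 1.282 × 3.5673) = −(-4.1900) = 4.1900%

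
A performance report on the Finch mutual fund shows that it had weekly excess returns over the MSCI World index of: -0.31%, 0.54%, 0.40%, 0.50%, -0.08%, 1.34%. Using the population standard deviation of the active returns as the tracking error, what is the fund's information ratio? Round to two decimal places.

0.76

r̄ = (-0.31 + 0.54 + 0.4 + 0.5 − 0.08 + 1.34) / 6 = 0.3983%
Σ(r − r̄)² = (-0.31 − 0.3983)² + (0.54 − 0.3983)² + … = 1.6477
population σ = √(1.6477 / 6) = √0.2746 = 0.5240%
IR = r̄ / tracking error = 0.3983 / 0.5240 = 0.7601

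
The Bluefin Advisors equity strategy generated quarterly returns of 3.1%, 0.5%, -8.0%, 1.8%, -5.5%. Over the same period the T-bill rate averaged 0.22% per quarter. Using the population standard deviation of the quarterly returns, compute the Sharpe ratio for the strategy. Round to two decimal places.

μ = (3.1 + 0.5 − 8 + 1.8 − 5.5) / 5 = -1.6200%
Population σ = √[Σ(r − μ)² / 5] = √[94.2280 / 5] = √18.8456 = 4.3412%
Sharpe = (μ − rf) / σ = (-1.6200 − 0.22) / 4.3412 = -1.8400 / 4.3412 = -0.4238

-0.42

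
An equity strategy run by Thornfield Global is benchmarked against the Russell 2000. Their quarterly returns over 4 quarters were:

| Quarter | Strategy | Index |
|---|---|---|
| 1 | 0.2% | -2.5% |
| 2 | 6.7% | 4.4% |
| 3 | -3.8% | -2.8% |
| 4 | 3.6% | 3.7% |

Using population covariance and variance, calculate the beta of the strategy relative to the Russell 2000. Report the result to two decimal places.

r̄p = 1.6750%,  r̄m = 0.7000%
Cov = Σ(rp − r̄p)(rm − r̄m) / 4 = 12.0625
Var(rm) = Σ(rm − r̄m)² / 4 = 11.2950
β = Cov / Var = 12.0625 / 11.2950 = 1.0680

1.07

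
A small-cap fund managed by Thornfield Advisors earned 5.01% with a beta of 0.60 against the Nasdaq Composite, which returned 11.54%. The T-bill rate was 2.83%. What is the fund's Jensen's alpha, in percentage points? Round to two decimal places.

CAPM expected return = Rf + β(Rm − Rf) = 2.83% + 0.60 × (11.54% − 2.83%) = 2.83 + 0.60 × 8.71 = 8.0560%
Jensen's α = Rp − E[R] = 5.01% − 8.0560% = -3.0460

-3.05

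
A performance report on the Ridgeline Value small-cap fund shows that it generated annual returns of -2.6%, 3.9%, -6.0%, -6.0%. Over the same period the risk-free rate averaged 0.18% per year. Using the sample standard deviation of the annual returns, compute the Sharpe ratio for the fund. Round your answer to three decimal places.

r̄ = (-2.6 + 3.9 − 6 − 6) / 4 = -2.6750%
Σ(r − r̄)² = (-2.6 − (-2.6750))² + (3.9 − (-2.6750))² + (-6 − (-2.6750))² + … = 65.3475
sample σ = √(65.3475 / 3) = √21.7825 = 4.6672%
Sharpe = (r̄ − rf) / σ = (-2.6750 − 0.18) / 4.6672 = -2.8550 / 4.6672 = -0.6117

-0.612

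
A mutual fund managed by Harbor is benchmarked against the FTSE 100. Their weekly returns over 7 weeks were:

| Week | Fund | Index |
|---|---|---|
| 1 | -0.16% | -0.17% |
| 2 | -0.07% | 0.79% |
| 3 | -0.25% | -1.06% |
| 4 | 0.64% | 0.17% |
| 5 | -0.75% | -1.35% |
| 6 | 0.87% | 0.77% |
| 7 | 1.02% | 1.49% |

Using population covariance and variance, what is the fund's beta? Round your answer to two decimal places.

0.54

r̄p = 0.1857%,  r̄m = 0.0914%
Cov = Σ(rp − r̄p)(rm − r̄m) / 7 = 0.4899
Var(rm) = Σ(rm − r̄m)² / 7 = 0.9118
β = Cov / Var = 0.4899 / 0.9118 = 0.5373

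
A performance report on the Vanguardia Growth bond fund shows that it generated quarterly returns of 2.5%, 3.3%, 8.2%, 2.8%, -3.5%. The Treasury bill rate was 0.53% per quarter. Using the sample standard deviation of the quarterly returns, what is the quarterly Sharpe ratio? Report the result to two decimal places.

r̄ = (2.5 + 3.3 + 8.2 + 2.8 − 3.5) / 5 = 2.6600%
Sample std dev = √[69.0920 / 4] = 4.1561%
Sharpe = (r̄ − rf) / σ = (2.6600 − 0.53) / 4.1561 = 2.1300 / 4.1561 = 0.5125

0.51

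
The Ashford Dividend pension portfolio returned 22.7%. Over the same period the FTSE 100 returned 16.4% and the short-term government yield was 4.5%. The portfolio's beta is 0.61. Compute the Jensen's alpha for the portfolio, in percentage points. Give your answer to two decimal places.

10.94

CAPM expected return = Rf + β(Rm − Rf) = 4.5% + 0.61 × (16.4% − 4.5%) = 4.5 + 0.61 × 11.90 = 11.7590%
Jensen's α = Rp − E[R] = 22.7% − 11.7590% = 10.9410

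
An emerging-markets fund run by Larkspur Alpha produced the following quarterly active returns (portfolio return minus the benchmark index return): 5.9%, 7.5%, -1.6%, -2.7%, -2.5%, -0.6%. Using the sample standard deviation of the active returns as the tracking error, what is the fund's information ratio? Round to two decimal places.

Mean return r̄ = 6.00 / 6 = 1.0000%
Sample σ = √[Σ(r − r̄)² / 5] = √[101.5200 / 5] = √20.3040 = 4.5060%
IR = r̄ / tracking error = 1.0000 / 4.5060 = 0.2219

0.22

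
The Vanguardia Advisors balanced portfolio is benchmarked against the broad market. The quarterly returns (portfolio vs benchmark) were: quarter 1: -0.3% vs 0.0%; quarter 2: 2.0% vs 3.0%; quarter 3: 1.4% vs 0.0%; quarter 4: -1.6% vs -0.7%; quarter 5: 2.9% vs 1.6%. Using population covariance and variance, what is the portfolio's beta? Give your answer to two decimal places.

0.92

r̄p = 0.8800%,  r̄m = 0.7800%
Cov = Σ(rp − r̄p)(rm − r̄m) / 5 = 1.6656
Var(rm) = Σ(rm − r̄m)² / 5 = 1.8016
β = Cov / Var = 1.6656 / 1.8016 = 0.9245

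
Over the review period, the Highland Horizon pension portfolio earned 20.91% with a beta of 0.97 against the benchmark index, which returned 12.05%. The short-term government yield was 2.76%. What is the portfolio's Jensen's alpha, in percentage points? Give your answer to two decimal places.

CAPM expected return = Rf + β(Rm − Rf) = 2.76% + 0.97 × (12.05% − 2.76%) = 2.76 + 0.97 × 9.29 = 11.7713%
Jensen's α = Rp − E[R] = 20.91% − 11.7713% = 9.1387

9.14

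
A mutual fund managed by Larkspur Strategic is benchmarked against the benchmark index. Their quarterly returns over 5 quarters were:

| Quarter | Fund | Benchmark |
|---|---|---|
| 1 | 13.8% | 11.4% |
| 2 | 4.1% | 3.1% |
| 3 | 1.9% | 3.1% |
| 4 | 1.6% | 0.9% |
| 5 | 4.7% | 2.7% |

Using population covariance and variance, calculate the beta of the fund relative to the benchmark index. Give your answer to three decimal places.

r̄p = 5.2200%,  r̄m = 4.2400%
Cov = Σ(rp − r̄p)(rm − r̄m) / 5 = 15.8772
Var(rm) = Σ(rm − r̄m)² / 5 = 13.4784
β = Cov / Var = 15.8772 / 13.4784 = 1.1780

1.178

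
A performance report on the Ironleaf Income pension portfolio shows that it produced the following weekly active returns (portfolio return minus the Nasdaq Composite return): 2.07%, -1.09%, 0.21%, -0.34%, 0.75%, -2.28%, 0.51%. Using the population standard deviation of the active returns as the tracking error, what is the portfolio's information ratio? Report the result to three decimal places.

-0.019

r̄ = (2.07 − 1.09 + 0.21 − 0.34 + 0.75 − 2.28 + 0.51) / 7 = -0.170 / 7 = -0.0243%
Population σ = √[Σ(r − r̄)² / 7] = √[11.6496 / 7] = √1.6642 = 1.2900%
IR = r̄ / tracking error = -0.0243 / 1.2900 = -0.0188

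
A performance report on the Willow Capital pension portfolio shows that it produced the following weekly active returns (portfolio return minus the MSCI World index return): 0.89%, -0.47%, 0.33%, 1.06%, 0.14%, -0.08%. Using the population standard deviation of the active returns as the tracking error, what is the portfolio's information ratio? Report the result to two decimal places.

0.59

μ = (0.89 − 0.47 + 0.33 + 1.06 + 0.14 − 0.08) / 6 = 1.870 / 6 = 0.3117%
Population std dev = √[1.6887 / 6] = 0.5305%
IR = μ / tracking error = 0.3117 / 0.5305 = 0.5876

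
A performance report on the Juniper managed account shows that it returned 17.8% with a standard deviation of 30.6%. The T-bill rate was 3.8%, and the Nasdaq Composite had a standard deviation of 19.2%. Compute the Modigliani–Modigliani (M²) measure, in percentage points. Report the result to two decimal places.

Sharpe = (Rp − Rf) / σp = (17.8% − 3.8%) / 30.6% = 0.4575
M² = Rf + Sharpe × σm = 3.8% + 0.4575 × 19.2% = 12.5840%

12.58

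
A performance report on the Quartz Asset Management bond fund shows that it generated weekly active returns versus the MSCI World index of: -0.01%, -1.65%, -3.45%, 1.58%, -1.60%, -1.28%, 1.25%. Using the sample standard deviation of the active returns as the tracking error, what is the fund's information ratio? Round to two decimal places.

-0.41

Mean return r̄ = -5.160 / 7 = -0.7371%
Σ(r − r̄)² = (-0.01 − (-0.7371))² + (-1.65 − (-0.7371))² + (-3.45 − (-0.7371))² + … = 19.0787
σ = √[19.0787 / 6] = 1.7832%
IR = r̄ / tracking error = -0.7371 / 1.7832 = -0.4134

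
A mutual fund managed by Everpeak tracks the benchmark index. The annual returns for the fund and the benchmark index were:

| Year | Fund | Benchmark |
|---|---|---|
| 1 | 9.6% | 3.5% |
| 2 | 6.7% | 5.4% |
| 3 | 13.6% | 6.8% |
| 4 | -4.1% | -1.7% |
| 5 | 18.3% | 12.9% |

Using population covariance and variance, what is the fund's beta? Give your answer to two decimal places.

1.50

r̄p = 8.8200%,  r̄m = 5.3800%
Cov = Σ(rp − r̄p)(rm − r̄m) / 5 = 33.6084
Var(rm) = Σ(rm − r̄m)² / 5 = 22.4456
β = Cov / Var = 33.6084 / 22.4456 = 1.4973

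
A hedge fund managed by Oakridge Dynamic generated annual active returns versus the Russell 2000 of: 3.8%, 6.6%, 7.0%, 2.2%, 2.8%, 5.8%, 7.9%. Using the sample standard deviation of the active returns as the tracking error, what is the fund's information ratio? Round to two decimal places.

2.32

r̄ = (3.8 + 6.6 + 7 + 2.2 + 2.8 + 5.8 + 7.9) / 7 = 36.10 / 7 = 5.1571%
Σ(r − r̄)² = (3.8 − 5.1571)² + (6.6 − 5.1571)² + (7 − 5.1571)² + … = 29.5571
sample σ = √(29.5571 / 6) = √4.9262 = 2.2195%
IR = r̄ / tracking error = 5.1571 / 2.2195 = 2.3235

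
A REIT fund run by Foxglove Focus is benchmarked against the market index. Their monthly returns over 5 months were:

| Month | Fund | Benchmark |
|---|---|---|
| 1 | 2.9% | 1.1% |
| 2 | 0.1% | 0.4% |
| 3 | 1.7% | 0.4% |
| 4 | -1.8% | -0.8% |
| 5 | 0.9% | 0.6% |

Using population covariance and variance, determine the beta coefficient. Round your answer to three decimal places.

2.356

r̄p = 0.7600%,  r̄m = 0.3400%
Cov = Σ(rp − r̄p)(rm − r̄m) / 5 = 0.9196
Var(rm) = Σ(rm − r̄m)² / 5 = 0.3904
β = Cov / Var = 0.9196 / 0.3904 = 2.3555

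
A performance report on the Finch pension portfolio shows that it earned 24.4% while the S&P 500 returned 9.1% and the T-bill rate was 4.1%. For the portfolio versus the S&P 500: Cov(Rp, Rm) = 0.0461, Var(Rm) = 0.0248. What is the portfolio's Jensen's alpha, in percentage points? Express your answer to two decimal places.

11.01

β = Cov / Var = 0.0461 / 0.0248 = 1.8589
E[R] = Rf + β(Rm − Rf) = 4.1% + 1.8589 × (9.1% − 4.1%) = 13.3945%
α = Rp − E[R] = 24.4% − 13.3945% = 11.0055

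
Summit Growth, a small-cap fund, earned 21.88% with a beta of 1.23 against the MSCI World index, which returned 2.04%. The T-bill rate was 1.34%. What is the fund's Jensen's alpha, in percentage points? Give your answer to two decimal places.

CAPM expected return = Rf + β(Rm − Rf) = 1.34% + 1.23 × (2.04% − 1.34%) = 1.34 + 1.23 × 0.70 = 2.2010%
Jensen's α = Rp − E[R] = 21.88% − 2.2010% = 19.6790

19.68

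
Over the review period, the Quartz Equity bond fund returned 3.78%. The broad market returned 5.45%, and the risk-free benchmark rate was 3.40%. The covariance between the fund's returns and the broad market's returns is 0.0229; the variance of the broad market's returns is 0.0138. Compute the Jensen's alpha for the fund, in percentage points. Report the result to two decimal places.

β = Cov / Var = 0.0229 / 0.0138 = 1.6594
E[R] = Rf + β(Rm − Rf) = 3.40% + 1.6594 × (5.45% − 3.40%) = 6.8018%
α = Rp − E[R] = 3.78% − 6.8018% = -3.0218

-3.02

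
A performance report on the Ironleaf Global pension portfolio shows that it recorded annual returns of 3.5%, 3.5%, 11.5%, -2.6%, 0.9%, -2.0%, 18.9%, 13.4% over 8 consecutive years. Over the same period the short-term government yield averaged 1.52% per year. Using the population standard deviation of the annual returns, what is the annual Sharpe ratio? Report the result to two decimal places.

Mean return r̄ = 47.10 / 8 = 5.8875%
Σ(r − r̄)² = (3.5 − 5.8875)² + (3.5 − 5.8875)² + (11.5 − 5.8875)² + … = 427.7888
σ = √[427.7888 / 8] = 7.3126%
Sharpe = (r̄ − rf) / σ = (5.8875 − 1.52) / 7.3126 = 4.3675 / 7.3126 = 0.5973

0.60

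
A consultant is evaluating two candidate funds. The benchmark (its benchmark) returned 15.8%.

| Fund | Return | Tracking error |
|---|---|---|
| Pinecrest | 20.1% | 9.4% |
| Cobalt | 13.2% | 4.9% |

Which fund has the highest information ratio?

Pinecrest

Pinecrest: IR = (20.1% − 15.8%) / 9.4% = 0.457
Cobalt: IR = (13.2% − 15.8%) / 4.9% = -0.531
Highest: Pinecrest (0.457).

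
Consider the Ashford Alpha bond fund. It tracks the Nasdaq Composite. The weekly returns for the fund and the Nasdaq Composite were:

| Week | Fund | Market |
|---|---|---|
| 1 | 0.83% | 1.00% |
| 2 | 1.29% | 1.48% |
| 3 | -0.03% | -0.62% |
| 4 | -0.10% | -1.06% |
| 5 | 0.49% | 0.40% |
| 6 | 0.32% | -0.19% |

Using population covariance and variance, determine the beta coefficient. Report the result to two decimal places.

0.54

r̄p = 0.4667%,  r̄m = 0.1683%
Cov = Σ(rp − r̄p)(rm − r̄m) / 6 = 0.4213
Var(rm) = Σ(rm − r̄m)² / 6 = 0.7874
β = Cov / Var = 0.4213 / 0.7874 = 0.5351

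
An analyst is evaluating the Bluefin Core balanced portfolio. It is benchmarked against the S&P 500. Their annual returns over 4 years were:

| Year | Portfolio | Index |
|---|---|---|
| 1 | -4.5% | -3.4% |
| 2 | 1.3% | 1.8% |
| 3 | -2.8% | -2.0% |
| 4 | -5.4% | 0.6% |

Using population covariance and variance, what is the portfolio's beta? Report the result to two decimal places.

0.68

r̄p = -2.8500%,  r̄m = -0.7500%
Cov = Σ(rp − r̄p)(rm − r̄m) / 4 = 2.8625
Var(rm) = Σ(rm − r̄m)² / 4 = 4.2275
β = Cov / Var = 2.8625 / 4.2275 = 0.6771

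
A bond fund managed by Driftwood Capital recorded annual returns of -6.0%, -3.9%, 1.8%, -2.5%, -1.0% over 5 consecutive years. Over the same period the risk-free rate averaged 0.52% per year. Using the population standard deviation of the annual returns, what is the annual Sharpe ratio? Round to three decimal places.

Mean return r̄ = -11.60 / 5 = -2.3200%
Population std dev = √[34.7880 / 5] = 2.6377%
Sharpe = (r̄ − rf) / σ = (-2.3200 − 0.52) / 2.6377 = -2.8400 / 2.6377 = -1.0767

-1.077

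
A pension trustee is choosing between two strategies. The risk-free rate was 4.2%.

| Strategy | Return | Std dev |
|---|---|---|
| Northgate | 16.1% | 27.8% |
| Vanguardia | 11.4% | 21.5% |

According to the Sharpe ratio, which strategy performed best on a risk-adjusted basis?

Northgate: Sharpe ratio = (16.1% − 4.2%) / 27.8% = 0.428
Vanguardia: Sharpe ratio = (11.4% − 4.2%) / 21.5% = 0.335
Highest: Northgate (0.428).

Northgate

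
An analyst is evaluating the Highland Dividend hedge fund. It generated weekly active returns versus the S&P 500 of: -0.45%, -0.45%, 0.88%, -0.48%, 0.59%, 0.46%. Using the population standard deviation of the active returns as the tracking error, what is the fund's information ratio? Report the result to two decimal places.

0.16

r̄ = (-0.45 − 0.45 + 0.88 − 0.48 + 0.59 + 0.46) / 6 = 0.0917%
Σ(r − r̄)² = (-0.45 − 0.0917)² + (-0.45 − 0.0917)² + … = 1.9191
σ = √[1.9191 / 6] = 0.5656%
IR = r̄ / tracking error = 0.0917 / 0.5656 = 0.1621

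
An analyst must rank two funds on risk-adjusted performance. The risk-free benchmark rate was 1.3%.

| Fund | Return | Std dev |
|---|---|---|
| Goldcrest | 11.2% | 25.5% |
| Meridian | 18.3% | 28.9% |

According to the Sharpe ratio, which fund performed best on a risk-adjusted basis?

Meridian

Goldcrest: Sharpe ratio = (11.2% − 1.3%) / 25.5% = 0.388
Meridian: Sharpe ratio = (18.3% − 1.3%) / 28.9% = 0.588
Highest: Meridian (0.588).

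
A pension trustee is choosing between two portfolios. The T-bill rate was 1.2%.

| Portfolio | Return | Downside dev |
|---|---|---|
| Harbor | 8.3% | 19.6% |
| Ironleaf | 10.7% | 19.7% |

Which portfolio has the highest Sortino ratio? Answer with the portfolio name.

Ironleaf

Harbor: Sortino ratio = (8.3% − 1.2%) / 19.6% = 0.362
Ironleaf: Sortino ratio = (10.7% − 1.2%) / 19.7% = 0.482
Highest: Ironleaf (0.482).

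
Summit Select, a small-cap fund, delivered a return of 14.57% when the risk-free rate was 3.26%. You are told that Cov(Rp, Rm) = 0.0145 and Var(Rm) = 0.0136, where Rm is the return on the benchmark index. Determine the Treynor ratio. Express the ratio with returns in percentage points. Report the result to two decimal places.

β = Cov / Var = 0.0145 / 0.0136 = 1.0662
Treynor = (Rp − Rf) / β = (14.57% − 3.26%) / 1.0662 = 11.31 / 1.0662 = 10.6078

10.61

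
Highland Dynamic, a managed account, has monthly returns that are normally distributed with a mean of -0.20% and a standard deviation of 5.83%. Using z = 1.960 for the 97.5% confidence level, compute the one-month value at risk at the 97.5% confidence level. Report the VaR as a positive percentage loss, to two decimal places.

VaR (as % loss) = −(μ − z·σ) = −(-0.20% − 1.960 × 5.83%) = −(-11.6268%) = 11.6268%

11.63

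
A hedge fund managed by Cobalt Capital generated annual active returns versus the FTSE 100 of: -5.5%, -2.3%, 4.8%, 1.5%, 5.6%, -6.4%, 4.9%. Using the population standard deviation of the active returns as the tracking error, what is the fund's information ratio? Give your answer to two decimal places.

0.08

Mean return μ = 2.60 / 7 = 0.3714%
Σ(r − μ)² = (-5.5 − 0.3714)² + (-2.3 − 0.3714)² + … = 156.1943
σ = √[156.1943 / 7] = 4.7237%
IR = μ / tracking error = 0.3714 / 4.7237 = 0.0786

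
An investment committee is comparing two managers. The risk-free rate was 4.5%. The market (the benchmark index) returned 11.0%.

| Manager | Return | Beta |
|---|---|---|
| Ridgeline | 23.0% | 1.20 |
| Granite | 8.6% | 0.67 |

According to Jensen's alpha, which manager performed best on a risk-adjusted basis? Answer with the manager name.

Ridgeline

Ridgeline: α = 23.0% − [4.5% + 1.20 × (11.0% − 4.5%)] = 10.700
Granite: α = 8.6% − [4.5% + 0.67 × (11.0% − 4.5%)] = -0.255
Highest: Ridgeline (10.700).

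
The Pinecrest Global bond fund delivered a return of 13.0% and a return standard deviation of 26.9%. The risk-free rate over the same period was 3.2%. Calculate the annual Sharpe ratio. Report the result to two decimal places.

0.36

Sharpe = (Rp − Rf) / σp = (13.0% − 3.2%) / 26.9% = 9.80% / 26.9% = 0.3643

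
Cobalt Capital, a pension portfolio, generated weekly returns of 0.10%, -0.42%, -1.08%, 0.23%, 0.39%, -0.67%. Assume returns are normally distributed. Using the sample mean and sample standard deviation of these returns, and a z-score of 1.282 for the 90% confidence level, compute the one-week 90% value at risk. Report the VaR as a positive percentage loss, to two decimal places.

r̄ = (0.1 − 0.42 − 1.08 + 0.23 + 0.39 − 0.67) / 6 = -0.2417%
Σ(r − r̄)² = (0.1 − (-0.2417))² + (-0.42 − (-0.2417))² + … = 1.6563
σ = √[1.6563 / 5] = 0.5756%
VaR = −(r̄ − z·σ) = −(-0.2417 − 1.282 × 0.5756) = −(-0.9796) = 0.9796%

0.98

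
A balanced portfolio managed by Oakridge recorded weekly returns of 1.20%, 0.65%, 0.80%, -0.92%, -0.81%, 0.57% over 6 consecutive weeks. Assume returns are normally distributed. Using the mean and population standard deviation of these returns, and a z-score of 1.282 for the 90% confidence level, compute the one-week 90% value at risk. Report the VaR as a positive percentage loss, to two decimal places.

0.79

r̄ = (1.2 + 0.65 + 0.8 − 0.92 − 0.81 + 0.57) / 6 = 1.490 / 6 = 0.2483%
Population std dev = √[3.9599 / 6] = 0.8124%
VaR = −(r̄ − z·σ) = −(0.2483 − 1.282 × 0.8124) = −(-0.7932) = 0.7932%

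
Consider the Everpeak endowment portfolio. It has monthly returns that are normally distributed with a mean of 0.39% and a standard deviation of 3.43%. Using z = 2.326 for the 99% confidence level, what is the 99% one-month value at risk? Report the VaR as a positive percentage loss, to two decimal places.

7.59

VaR (as % loss) = −(μ − z·σ) = −(0.39% − 2.326 × 3.43%) = −(-7.58818%) = 7.58818%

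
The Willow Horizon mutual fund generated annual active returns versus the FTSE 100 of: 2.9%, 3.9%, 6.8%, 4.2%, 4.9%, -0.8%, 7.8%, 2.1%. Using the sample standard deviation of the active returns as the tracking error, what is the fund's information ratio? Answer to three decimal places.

1.473

Mean return r̄ = 31.80 / 8 = 3.9750%
Sample σ = √[Σ(r − r̄)² / 7] = √[50.9950 / 7] = √7.2850 = 2.6991%
IR = r̄ / tracking error = 3.9750 / 2.6991 = 1.4727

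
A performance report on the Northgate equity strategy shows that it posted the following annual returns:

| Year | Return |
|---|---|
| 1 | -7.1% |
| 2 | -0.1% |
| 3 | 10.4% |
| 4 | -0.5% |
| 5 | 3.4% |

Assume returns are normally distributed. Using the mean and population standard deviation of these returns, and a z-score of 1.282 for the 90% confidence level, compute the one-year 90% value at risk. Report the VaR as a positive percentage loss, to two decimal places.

6.10

μ = (-7.1 − 0.1 + 10.4 − 0.5 + 3.4) / 5 = 6.10 / 5 = 1.2200%
Population σ = √[Σ(r − μ)² / 5] = √[162.9480 / 5] = √32.5896 = 5.7087%
VaR = −(μ − z·σ) = −(1.2200 − 1.282 × 5.7087) = −(-6.0986) = 6.0986%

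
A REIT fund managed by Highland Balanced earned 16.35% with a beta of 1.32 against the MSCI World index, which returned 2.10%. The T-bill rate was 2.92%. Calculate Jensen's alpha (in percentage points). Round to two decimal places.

14.51

CAPM expected return = Rf + β(Rm − Rf) = 2.92% + 1.32 × (2.10% − 2.92%) = 2.92 + 1.32 × -0.82 = 1.8376%
Jensen's α = Rp − E[R] = 16.35% − 1.8376% = 14.5124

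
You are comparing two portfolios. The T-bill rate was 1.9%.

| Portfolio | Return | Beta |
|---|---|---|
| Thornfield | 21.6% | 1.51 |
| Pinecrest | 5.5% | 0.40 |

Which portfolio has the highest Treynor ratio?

Thornfield

Thornfield: Treynor = (21.6% − 1.9%) / 1.51 = 13.046
Pinecrest: Treynor = (5.5% − 1.9%) / 0.40 = 9.000
Highest: Thornfield (13.046).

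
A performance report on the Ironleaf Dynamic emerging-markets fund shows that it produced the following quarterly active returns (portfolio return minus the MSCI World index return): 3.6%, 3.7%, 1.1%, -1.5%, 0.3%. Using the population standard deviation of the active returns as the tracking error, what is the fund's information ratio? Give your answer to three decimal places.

0.723

r̄ = (3.6 + 3.7 + 1.1 − 1.5 + 0.3) / 5 = 1.4400%
Population σ = √[Σ(r − r̄)² / 5] = √[19.8320 / 5] = √3.9664 = 1.9916%
IR = r̄ / tracking error = 1.4400 / 1.9916 = 0.7230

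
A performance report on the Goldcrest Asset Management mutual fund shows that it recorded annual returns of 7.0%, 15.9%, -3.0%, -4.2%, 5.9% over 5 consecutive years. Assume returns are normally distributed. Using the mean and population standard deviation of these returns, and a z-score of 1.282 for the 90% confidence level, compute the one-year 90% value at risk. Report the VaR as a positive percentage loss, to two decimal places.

5.10

Mean return r̄ = 21.60 / 5 = 4.3200%
Population std dev = √[269.9480 / 5] = 7.3478%
VaR = −(r̄ − z·σ) = −(4.3200 − 1.282 × 7.3478) = −(-5.0999) = 5.0999%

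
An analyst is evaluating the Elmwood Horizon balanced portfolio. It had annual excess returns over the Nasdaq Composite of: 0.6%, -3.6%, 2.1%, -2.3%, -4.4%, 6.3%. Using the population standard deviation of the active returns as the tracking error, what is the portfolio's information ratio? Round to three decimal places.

-0.059

Mean return μ = -1.30 / 6 = -0.2167%
Population σ = √[Σ(r − μ)² / 6] = √[81.7883 / 6] = √13.6314 = 3.6921%
IR = μ / tracking error = -0.2167 / 3.6921 = -0.0587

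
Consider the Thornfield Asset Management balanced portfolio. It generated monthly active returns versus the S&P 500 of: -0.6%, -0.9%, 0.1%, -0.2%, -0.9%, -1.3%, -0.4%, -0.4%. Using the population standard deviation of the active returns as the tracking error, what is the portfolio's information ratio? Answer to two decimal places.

-1.38

r̄ = (-0.6 − 0.9 + 0.1 − 0.2 − 0.9 − 1.3 − 0.4 − 0.4) / 8 = -4.60 / 8 = -0.5750%
Σ(r − r̄)² = 1.3950; population σ = √(1.3950/8) = 0.4176%
IR = r̄ / tracking error = -0.5750 / 0.4176 = -1.3769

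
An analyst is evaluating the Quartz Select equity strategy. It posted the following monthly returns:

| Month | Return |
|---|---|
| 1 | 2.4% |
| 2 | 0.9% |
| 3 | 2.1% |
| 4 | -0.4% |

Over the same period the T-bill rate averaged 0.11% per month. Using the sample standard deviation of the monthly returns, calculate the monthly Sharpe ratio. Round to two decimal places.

0.89

r̄ = (2.4 + 0.9 + 2.1 − 0.4) / 4 = 1.2500%
Σ(r − r̄)² = 4.8900; sample σ = √(4.8900/3) = 1.2767%
Sharpe = (r̄ − rf) / σ = (1.2500 − 0.11) / 1.2767 = 1.1400 / 1.2767 = 0.8929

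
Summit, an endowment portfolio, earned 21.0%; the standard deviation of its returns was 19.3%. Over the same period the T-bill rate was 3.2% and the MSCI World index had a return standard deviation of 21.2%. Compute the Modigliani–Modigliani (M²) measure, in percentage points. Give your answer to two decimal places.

Sharpe = (Rp − Rf) / σp = (21.0% − 3.2%) / 19.3% = 0.9223
M² = Rf + Sharpe × σm = 3.2% + 0.9223 × 21.2% = 22.7528%

22.75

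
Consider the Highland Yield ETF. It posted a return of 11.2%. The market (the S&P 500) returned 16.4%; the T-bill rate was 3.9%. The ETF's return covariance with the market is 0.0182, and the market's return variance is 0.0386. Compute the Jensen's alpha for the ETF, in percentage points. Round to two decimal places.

1.41

β = Cov / Var = 0.0182 / 0.0386 = 0.4715
E[R] = Rf + β(Rm − Rf) = 3.9% + 0.4715 × (16.4% − 3.9%) = 9.7938%
α = Rp − E[R] = 11.2% − 9.7938% = 1.4062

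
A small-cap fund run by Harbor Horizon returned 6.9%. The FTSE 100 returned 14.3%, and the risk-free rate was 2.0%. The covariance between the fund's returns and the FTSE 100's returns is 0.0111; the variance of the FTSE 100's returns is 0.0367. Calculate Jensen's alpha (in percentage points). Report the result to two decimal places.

1.18

β = Cov / Var = 0.0111 / 0.0367 = 0.3025
E[R] = Rf + β(Rm − Rf) = 2.0% + 0.3025 × (14.3% − 2.0%) = 5.7208%
α = Rp − E[R] = 6.9% − 5.7208% = 1.1792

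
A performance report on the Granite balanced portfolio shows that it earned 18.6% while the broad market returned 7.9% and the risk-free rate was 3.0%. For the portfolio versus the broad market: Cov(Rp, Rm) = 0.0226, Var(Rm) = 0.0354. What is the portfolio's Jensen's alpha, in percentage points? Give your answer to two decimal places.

β = Cov / Var = 0.0226 / 0.0354 = 0.6384
E[R] = Rf + β(Rm − Rf) = 3.0% + 0.6384 × (7.9% − 3.0%) = 6.1282%
α = Rp − E[R] = 18.6% − 6.1282% = 12.4718

12.47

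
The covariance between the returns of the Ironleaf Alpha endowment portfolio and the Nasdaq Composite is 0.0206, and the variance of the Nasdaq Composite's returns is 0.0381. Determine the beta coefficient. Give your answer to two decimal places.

0.54

β = Cov(Rp, Rm) / Var(Rm) = 0.0206 / 0.0381 = 0.5407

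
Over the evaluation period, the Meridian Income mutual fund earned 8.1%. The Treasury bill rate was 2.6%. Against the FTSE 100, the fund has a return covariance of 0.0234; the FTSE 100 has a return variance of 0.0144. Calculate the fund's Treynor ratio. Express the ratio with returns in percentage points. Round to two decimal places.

β = Cov / Var = 0.0234 / 0.0144 = 1.6250
Treynor = (Rp − Rf) / β = (8.1% − 2.6%) / 1.6250 = 5.50 / 1.6250 = 3.3846

3.38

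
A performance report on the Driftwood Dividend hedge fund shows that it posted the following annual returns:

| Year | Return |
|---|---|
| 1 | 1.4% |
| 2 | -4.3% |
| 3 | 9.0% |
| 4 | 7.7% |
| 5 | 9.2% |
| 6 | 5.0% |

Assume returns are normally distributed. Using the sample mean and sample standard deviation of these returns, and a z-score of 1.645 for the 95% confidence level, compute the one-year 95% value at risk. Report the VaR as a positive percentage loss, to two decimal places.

4.03

μ = (1.4 − 4.3 + 9 + 7.7 + 9.2 + 5) / 6 = 4.6667%
Sample σ = √[Σ(r − μ)² / 5] = √[139.7133 / 5] = √27.9427 = 5.2861%
VaR = −(μ − z·σ) = −(4.6667 − 1.645 × 5.2861) = −(-4.0289) = 4.0289%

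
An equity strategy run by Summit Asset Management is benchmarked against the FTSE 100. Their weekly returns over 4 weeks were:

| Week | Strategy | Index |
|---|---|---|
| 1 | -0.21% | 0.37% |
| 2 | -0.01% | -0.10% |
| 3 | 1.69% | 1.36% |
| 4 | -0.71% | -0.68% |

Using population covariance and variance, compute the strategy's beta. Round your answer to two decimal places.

r̄p = 0.1900%,  r̄m = 0.2375%
Cov = Σ(rp − r̄p)(rm − r̄m) / 4 = 0.6310
Var(rm) = Σ(rm − r̄m)² / 4 = 0.5583
β = Cov / Var = 0.6310 / 0.5583 = 1.1302

1.13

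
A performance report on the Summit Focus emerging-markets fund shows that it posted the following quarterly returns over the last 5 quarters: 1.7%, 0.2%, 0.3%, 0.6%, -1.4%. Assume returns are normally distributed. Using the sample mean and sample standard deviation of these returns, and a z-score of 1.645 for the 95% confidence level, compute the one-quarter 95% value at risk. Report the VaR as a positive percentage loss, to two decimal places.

r̄ = (1.7 + 0.2 + 0.3 + 0.6 − 1.4) / 5 = 0.2800%
Sample σ = √[Σ(r − r̄)² / 4] = √[4.9480 / 4] = √1.2370 = 1.1122%
VaR = −(r̄ − z·σ) = −(0.2800 − 1.645 × 1.1122) = −(-1.5496) = 1.5496%

1.55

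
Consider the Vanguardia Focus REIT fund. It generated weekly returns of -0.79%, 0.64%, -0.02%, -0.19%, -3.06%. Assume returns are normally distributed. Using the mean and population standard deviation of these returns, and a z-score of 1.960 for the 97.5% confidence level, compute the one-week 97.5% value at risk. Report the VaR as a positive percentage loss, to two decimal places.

3.18

r̄ = (-0.79 + 0.64 − 0.02 − 0.19 − 3.06) / 5 = -3.420 / 5 = -0.6840%
Σ(r − r̄)² = (-0.79 − (-0.6840))² + (0.64 − (-0.6840))² + (-0.02 − (-0.6840))² + … = 8.0945
population σ = √(8.0945 / 5) = √1.6189 = 1.2724%
VaR = −(r̄ − z·σ) = −(-0.6840 − 1.960 × 1.2724) = −(-3.1779) = 3.1779%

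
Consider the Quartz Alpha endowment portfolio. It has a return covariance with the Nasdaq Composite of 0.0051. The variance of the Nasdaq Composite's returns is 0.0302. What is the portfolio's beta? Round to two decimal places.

β = Cov(Rp, Rm) / Var(Rm) = 0.0051 / 0.0302 = 0.1689

0.17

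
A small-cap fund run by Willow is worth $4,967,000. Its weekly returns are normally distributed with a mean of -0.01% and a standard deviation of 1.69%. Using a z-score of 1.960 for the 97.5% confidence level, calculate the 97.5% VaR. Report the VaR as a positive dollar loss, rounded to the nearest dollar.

$165,024

Return at the 97.5% tail: μ − z·σ = -0.01% − 1.960 × 1.69% = -0.01 − 3.3124 = -3.3224%
VaR = −(-3.3224%) × $4,967,000 = 3.3224% × $4,967,000 = $165,024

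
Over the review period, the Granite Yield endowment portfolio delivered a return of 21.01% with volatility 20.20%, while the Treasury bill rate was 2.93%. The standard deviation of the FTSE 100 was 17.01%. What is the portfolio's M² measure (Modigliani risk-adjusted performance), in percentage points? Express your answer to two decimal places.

18.15

Sharpe = (Rp − Rf) / σp = (21.01% − 2.93%) / 20.20% = 0.8950
M² = Rf + Sharpe × σm = 2.93% + 0.8950 × 17.01% = 18.1540%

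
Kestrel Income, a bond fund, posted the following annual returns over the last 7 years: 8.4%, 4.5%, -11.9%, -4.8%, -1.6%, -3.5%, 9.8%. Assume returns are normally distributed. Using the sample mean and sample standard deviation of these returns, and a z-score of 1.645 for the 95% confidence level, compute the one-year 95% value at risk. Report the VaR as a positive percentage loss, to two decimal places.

12.72

Mean return r̄ = 0.90 / 7 = 0.1286%
Σ(r − r̄)² = (8.4 − 0.1286)² + (4.5 − 0.1286)² + … = 366.1943
sample σ = √(366.1943 / 6) = √61.0324 = 7.8123%
VaR = −(r̄ − z·σ) = −(0.1286 − 1.645 × 7.8123) = −(-12.7226) = 12.7226%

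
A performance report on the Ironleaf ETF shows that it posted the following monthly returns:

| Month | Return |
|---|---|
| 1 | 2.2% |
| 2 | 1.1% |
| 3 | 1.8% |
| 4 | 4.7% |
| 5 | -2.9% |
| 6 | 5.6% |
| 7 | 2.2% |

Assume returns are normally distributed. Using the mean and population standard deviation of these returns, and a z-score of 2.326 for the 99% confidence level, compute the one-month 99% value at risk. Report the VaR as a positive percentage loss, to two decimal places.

r̄ = (2.2 + 1.1 + 1.8 + 4.7 − 2.9 + 5.6 + 2.2) / 7 = 14.70 / 7 = 2.1000%
Σ(r − r̄)² = (2.2 − 2.1000)² + (1.1 − 2.1000)² + … = 45.1200
σ = √[45.1200 / 7] = 2.5388%
VaR = −(r̄ − z·σ) = −(2.1000 − 2.326 × 2.5388) = −(-3.8052) = 3.8052%

3.81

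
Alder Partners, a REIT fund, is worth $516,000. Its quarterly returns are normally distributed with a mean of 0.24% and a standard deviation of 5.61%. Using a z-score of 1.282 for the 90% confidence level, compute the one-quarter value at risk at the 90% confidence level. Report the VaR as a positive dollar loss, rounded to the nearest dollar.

$35,872

Return at the 90% tail: μ − z·σ = 0.24% − 1.282 × 5.61% = 0.24 − 7.19202 = -6.95202%
VaR = −(-6.95202%) × $516,000 = 6.95202% × $516,000 = $35,872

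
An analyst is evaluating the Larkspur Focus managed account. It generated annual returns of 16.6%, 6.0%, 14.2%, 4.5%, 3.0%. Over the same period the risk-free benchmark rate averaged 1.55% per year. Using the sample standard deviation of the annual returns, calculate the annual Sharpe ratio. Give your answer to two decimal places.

1.19

Mean return r̄ = 44.30 / 5 = 8.8600%
Σ(r − r̄)² = (16.6 − 8.8600)² + (6 − 8.8600)² + … = 149.9520
sample σ = √(149.9520 / 4) = √37.4880 = 6.1227%
Sharpe = (r̄ − rf) / σ = (8.8600 − 1.55) / 6.1227 = 7.3100 / 6.1227 = 1.1939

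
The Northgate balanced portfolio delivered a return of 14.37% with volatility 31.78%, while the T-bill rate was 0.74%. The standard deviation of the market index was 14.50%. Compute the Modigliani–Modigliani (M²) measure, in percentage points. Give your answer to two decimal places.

6.96

Sharpe = (Rp − Rf) / σp = (14.37% − 0.74%) / 31.78% = 0.4289
M² = Rf + Sharpe × σm = 0.74% + 0.4289 × 14.50% = 6.9591%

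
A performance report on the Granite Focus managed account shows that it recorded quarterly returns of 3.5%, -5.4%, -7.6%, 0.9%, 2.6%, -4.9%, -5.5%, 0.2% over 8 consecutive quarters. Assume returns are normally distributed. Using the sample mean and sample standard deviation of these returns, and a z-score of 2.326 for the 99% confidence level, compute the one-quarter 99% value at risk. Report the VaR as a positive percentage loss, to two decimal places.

11.98

Mean return μ = -16.20 / 8 = -2.0250%
Sample σ = √[Σ(r − μ)² / 7] = √[128.2350 / 7] = √18.3193 = 4.2801%
VaR = −(μ − z·σ) = −(-2.0250 − 2.326 × 4.2801) = −(-11.9805) = 11.9805%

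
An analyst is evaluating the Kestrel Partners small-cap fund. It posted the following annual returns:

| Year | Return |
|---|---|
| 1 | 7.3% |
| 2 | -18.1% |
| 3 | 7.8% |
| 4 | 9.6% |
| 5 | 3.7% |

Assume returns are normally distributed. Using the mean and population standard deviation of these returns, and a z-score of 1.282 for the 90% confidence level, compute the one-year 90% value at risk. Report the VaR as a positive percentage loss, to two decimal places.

μ = (7.3 − 18.1 + 7.8 + 9.6 + 3.7) / 5 = 2.0600%
Population σ = √[Σ(r − μ)² / 5] = √[526.3720 / 5] = √105.2744 = 10.2603%
VaR = −(μ − z·σ) = −(2.0600 − 1.282 × 10.2603) = −(-11.0937) = 11.0937%

11.09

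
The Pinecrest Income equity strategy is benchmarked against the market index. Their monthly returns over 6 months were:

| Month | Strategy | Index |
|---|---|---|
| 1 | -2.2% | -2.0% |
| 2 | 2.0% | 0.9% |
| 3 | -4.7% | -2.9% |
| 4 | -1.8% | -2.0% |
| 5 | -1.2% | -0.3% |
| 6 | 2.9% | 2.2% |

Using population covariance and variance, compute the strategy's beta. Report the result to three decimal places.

r̄p = -0.8333%,  r̄m = -0.6833%
Cov = Σ(rp − r̄p)(rm − r̄m) / 6 = 4.4589
Var(rm) = Σ(rm − r̄m)² / 6 = 3.2247
β = Cov / Var = 4.4589 / 3.2247 = 1.3827

1.383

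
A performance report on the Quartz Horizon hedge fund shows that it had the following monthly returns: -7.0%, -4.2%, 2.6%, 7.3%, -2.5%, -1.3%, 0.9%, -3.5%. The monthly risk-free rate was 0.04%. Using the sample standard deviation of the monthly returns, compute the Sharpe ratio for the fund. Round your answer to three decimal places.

-0.224

μ = (-7 − 4.2 + 2.6 + 7.3 − 2.5 − 1.3 + 0.9 − 3.5) / 8 = -0.9625%
Σ(r − μ)² = (-7 − (-0.9625))² + (-4.2 − (-0.9625))² + … = 140.2788
sample σ = √(140.2788 / 7) = √20.0398 = 4.4766%
Sharpe = (μ − rf) / σ = (-0.9625 − 0.04) / 4.4766 = -1.0025 / 4.4766 = -0.2239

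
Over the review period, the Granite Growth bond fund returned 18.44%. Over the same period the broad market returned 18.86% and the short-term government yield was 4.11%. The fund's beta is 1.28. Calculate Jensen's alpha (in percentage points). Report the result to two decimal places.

CAPM expected return = Rf + β(Rm − Rf) = 4.11% + 1.28 × (18.86% − 4.11%) = 4.11 + 1.28 × 14.75 = 22.9900%
Jensen's α = Rp − E[R] = 18.44% − 22.9900% = -4.5500

-4.55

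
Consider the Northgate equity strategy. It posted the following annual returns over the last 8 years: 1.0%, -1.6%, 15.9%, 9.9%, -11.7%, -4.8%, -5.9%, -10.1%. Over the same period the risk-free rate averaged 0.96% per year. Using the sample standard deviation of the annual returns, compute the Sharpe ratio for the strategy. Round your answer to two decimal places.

r̄ = (1 − 1.6 + 15.9 + 9.9 − 11.7 − 4.8 − 5.9 − 10.1) / 8 = -0.9125%
Σ(r − r̄)² = 644.4688; sample σ = √(644.4688/7) = 9.5952%
Sharpe = (r̄ − rf) / σ = (-0.9125 − 0.96) / 9.5952 = -1.8725 / 9.5952 = -0.1951

-0.20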